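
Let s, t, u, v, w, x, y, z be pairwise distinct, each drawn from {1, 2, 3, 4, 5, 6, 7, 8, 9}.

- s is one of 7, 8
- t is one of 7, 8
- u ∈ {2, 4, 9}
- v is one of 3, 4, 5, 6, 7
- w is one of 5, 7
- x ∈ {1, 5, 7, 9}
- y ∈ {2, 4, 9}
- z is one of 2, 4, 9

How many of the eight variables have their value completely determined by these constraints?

s and t between them cover only {7, 8} — a naked pair. Remove those values from v, w, x.
That leaves w = 5. Strike 5 from v, x.
u, y, z between them cover only {2, 4, 9} — a naked triple. Remove those values from v, x.
That leaves x = 1.
Determined: w=5, x=1. The other variables each still have more than one consistent value. That makes 2.

2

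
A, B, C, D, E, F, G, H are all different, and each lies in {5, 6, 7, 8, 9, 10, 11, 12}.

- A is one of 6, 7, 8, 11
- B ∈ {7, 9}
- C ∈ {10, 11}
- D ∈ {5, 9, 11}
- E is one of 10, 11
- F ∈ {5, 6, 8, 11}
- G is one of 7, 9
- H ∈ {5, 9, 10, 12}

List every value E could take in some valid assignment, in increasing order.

10, 11

The 8 variables draw from only 8 values {5, 6, 7, 8, 9, 10, 11, 12}, so each is used; only H can be 12, hence H = 12.
B and G share exactly the 2 values {7, 9}; by pigeonhole those values go to them, so strike 7, 9 from A, D.
C and E share exactly the 2 values {10, 11}; by pigeonhole those values go to them, so strike 10, 11 from A, D, F.
D's domain is down to {5}, so D = 5. Eliminate 5 elsewhere: F.
No further eliminations apply; E can still be any of 10, 11.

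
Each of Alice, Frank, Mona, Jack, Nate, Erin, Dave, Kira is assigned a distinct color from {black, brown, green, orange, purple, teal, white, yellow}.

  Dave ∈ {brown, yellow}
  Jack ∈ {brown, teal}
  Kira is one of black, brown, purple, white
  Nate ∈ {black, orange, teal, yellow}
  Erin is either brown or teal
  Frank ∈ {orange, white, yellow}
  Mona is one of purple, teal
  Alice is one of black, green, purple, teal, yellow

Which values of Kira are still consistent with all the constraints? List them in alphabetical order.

Among the 8 variables, green fits only Alice (and all 8 values in {black, brown, green, orange, purple, teal, white, yellow} must be used), so Alice = green.
Jack and Erin between them cover only {brown, teal} — a naked pair. Remove those values from Mona, Nate, Dave, Kira.
Mona's domain is down to {purple}, so Mona = purple. Eliminate purple elsewhere: Kira.
That leaves Dave = yellow. So Frank, Nate can't be yellow.
No further eliminations apply; Kira can still be any of black, white.

black, white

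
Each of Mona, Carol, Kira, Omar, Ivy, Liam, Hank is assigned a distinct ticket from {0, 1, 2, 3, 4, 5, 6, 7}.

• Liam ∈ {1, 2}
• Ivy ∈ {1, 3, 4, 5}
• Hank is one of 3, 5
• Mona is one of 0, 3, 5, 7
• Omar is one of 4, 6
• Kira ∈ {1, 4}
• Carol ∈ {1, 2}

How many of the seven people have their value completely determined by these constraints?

The 2 variables Carol and Liam are confined to {1, 2}, which locks those values in; drop them from Kira, Ivy.
That leaves Kira = 4. Strike 4 from Omar, Ivy.
Omar must be 6 (only option left).
The 2 variables Ivy and Hank are confined to {3, 5}, which locks those values in; drop them from Mona.
Determined: Kira=4, Omar=6. The other people each still have more than one consistent value. That makes 2.

2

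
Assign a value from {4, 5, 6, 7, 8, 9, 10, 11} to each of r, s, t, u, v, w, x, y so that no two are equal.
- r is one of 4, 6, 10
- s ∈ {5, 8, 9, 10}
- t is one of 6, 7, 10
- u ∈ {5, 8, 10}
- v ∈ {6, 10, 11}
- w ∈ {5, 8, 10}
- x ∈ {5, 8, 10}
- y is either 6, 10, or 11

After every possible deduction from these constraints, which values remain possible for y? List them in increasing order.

Among the 8 variables, 4 fits only r (and all 8 values in {4, 5, 6, 7, 8, 9, 10, 11} must be used), so r = 4.
Among the 7 still-open variables, 7 fits only t (and all 7 values in {5, 6, 7, 8, 9, 10, 11} must be used), so t = 7.
Among the 6 still-open variables, 9 fits only s (and all 6 values in {5, 6, 8, 9, 10, 11} must be used), so s = 9.
u, w, x share exactly the 3 values {5, 8, 10}; by pigeonhole those values go to them, so strike 5, 8, 10 from v, y.
No further eliminations apply; y can still be any of 6, 11.

6, 11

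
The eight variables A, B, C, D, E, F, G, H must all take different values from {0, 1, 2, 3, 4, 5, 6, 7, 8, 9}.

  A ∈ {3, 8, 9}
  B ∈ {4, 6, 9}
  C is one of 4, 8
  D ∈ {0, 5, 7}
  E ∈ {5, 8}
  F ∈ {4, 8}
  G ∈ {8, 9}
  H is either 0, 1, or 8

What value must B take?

The 2 variables C and F are confined to {4, 8}, which locks those values in; drop them from A, B, E, G, H.
E has just one choice, so E = 5. So D can't be 5.
That leaves G = 9. Remove 9 from A, B.
So B = 6.

6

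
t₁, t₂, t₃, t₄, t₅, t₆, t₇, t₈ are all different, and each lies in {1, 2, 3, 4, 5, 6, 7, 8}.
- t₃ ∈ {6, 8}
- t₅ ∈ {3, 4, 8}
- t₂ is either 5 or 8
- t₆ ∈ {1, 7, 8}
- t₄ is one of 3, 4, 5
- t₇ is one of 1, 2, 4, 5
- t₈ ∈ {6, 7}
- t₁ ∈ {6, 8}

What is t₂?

5

The 8 variables together cover exactly {1, 2, 3, 4, 5, 6, 7, 8} — 8 values for 8 variables — and 2 appears only in t₇'s list, so t₇ = 2.
The 7 still-open variables draw from only 7 values {1, 3, 4, 5, 6, 7, 8}, so each is used; only t₆ can be 1, hence t₆ = 1.
The 6 still-open variables draw from only 6 values {3, 4, 5, 6, 7, 8}, so each is used; only t₈ can be 7, hence t₈ = 7.
The 2 variables t₁ and t₃ are confined to {6, 8}, which locks those values in; drop them from t₂, t₅.
So t₂ = 5.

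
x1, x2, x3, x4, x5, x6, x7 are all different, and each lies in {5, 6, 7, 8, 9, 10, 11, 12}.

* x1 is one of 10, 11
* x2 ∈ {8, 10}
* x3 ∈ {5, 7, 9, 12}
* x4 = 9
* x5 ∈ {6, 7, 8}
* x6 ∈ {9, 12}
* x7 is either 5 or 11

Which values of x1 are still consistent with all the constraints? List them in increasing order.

10, 11

x4 has just one choice, so x4 = 9. Remove 9 from x3, x6.
That leaves x6 = 12. Eliminate 12 elsewhere: x3.
No further eliminations apply; x1 can still be any of 10, 11.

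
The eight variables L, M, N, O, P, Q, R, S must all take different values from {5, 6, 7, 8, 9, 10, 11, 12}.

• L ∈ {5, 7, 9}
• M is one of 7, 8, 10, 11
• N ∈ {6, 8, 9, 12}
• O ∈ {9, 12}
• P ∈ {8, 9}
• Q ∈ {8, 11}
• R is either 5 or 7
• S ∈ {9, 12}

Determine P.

The 8 variables draw from only 8 values {5, 6, 7, 8, 9, 10, 11, 12}, so each is used; only N can be 6, hence N = 6.
Among the 7 still-open variables, 10 fits only M (and all 7 values in {5, 7, 8, 9, 10, 11, 12} must be used), so M = 10.
The 6 still-open variables draw from only 6 values {5, 7, 8, 9, 11, 12}, so each is used; only Q can be 11, hence Q = 11.
Among the 5 still-open variables, 8 fits only P (and all 5 values in {5, 7, 8, 9, 12} must be used), so P = 8.

8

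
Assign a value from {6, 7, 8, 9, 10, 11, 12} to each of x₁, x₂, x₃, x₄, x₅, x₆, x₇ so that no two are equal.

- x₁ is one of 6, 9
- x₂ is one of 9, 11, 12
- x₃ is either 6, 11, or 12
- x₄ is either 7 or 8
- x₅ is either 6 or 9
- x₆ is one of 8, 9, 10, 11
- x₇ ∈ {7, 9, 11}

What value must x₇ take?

7

The 7 variables draw from only 7 values {6, 7, 8, 9, 10, 11, 12}, so each is used; only x₆ can be 10, hence x₆ = 10.
The 6 still-open variables draw from only 6 values {6, 7, 8, 9, 11, 12}, so each is used; only x₄ can be 8, hence x₄ = 8.
The 5 still-open variables draw from only 5 values {6, 7, 9, 11, 12}, so each is used; only x₇ can be 7, hence x₇ = 7.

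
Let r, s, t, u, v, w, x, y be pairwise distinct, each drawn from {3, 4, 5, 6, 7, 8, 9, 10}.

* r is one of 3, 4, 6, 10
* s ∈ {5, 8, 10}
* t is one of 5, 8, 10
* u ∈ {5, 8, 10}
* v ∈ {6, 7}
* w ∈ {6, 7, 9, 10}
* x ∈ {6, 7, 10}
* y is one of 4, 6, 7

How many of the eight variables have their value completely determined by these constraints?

Among the 8 variables, 3 fits only r (and all 8 values in {3, 4, 5, 6, 7, 8, 9, 10} must be used), so r = 3.
Among the 7 still-open variables, 4 fits only y (and all 7 values in {4, 5, 6, 7, 8, 9, 10} must be used), so y = 4.
Among the 6 still-open variables, 9 fits only w (and all 6 values in {5, 6, 7, 8, 9, 10} must be used), so w = 9.
The 3 variables s, t, u are confined to {5, 8, 10}, which locks those values in; drop them from x.
Determined: r=3, w=9, y=4. The other variables each still have more than one consistent value. That makes 3.

3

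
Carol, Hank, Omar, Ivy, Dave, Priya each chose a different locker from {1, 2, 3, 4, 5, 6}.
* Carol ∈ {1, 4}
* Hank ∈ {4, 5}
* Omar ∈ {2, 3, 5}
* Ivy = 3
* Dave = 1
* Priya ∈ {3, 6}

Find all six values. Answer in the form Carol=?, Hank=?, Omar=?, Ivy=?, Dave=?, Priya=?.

Carol=4, Hank=5, Omar=2, Ivy=3, Dave=1, Priya=6

Ivy has just one choice, so Ivy = 3. So Omar, Priya can't be 3.
That leaves Dave = 1. Strike 1 from Carol.
That leaves Priya = 6.
Carol has just one choice, so Carol = 4. Eliminate 4 elsewhere: Hank.
Hank's domain is down to {5}, so Hank = 5. Remove 5 from Omar.
Omar has just one choice, so Omar = 2.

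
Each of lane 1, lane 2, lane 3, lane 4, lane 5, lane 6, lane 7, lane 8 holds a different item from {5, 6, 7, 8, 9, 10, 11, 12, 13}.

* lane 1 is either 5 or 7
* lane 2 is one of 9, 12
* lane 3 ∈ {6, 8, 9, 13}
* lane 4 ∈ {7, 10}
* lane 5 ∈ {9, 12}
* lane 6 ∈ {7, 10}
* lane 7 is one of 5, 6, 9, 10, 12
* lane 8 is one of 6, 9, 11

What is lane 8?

lane 2 and lane 5 between them cover only {9, 12} — a naked pair. Remove those values from lane 3, lane 7, lane 8.
The 2 variables lane 4 and lane 6 are confined to {7, 10}, which locks those values in; drop them from lane 1, lane 7.
lane 1 has just one choice, so lane 1 = 5. Strike 5 from lane 7.
lane 7 must be 6 (only option left). Remove 6 from lane 3, lane 8.
So lane 8 = 11.

11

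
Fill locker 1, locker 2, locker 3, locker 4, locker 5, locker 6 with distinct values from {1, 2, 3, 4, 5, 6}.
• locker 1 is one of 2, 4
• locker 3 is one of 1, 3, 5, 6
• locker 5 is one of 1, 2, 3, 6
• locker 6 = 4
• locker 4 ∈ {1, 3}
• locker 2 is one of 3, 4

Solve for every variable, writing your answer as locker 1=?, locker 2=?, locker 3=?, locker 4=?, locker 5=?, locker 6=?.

locker 6 has just one choice, so locker 6 = 4. Remove 4 from locker 1, locker 2.
locker 1 has just one choice, so locker 1 = 2. Remove 2 from locker 5.
locker 2 has just one choice, so locker 2 = 3. Remove 3 from locker 3, locker 4, locker 5.
locker 4 must be 1 (only option left). Remove 1 from locker 3, locker 5.
That leaves locker 5 = 6. Eliminate 6 elsewhere: locker 3.
That leaves locker 3 = 5.

locker 1=2, locker 2=3, locker 3=5, locker 4=1, locker 5=6, locker 6=4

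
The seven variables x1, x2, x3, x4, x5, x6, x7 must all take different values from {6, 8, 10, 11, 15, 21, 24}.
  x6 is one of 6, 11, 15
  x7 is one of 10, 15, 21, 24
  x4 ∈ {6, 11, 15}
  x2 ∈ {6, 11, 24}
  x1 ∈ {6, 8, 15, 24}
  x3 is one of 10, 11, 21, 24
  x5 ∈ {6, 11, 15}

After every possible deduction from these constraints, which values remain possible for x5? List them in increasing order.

The 7 variables together cover exactly {6, 8, 10, 11, 15, 21, 24} — 7 values for 7 variables — and 8 appears only in x1's list, so x1 = 8.
x4, x5, x6 share exactly the 3 values {6, 11, 15}; by pigeonhole those values go to them, so strike 6, 11, 15 from x2, x3, x7.
x2's domain is down to {24}, so x2 = 24. Strike 24 from x3, x7.
No further eliminations apply; x5 can still be any of 6, 11, 15.

6, 11, 15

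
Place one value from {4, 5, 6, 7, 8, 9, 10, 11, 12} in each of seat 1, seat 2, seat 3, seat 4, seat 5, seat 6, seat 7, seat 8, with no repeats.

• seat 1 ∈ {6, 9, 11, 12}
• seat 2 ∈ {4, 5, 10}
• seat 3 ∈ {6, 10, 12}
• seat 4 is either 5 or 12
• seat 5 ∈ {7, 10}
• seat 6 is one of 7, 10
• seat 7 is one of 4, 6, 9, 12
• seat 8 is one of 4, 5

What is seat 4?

12

Among the 8 variables, 11 fits only seat 1 (and all 8 values in {4, 5, 6, 7, 9, 10, 11, 12} must be used), so seat 1 = 11.
The 7 still-open variables together cover exactly {4, 5, 6, 7, 9, 10, 12} — 7 values for 7 variables — and 9 appears only in seat 7's list, so seat 7 = 9.
Among the 6 still-open variables, 6 fits only seat 3 (and all 6 values in {4, 5, 6, 7, 10, 12} must be used), so seat 3 = 6.
Among the 5 still-open variables, 12 fits only seat 4 (and all 5 values in {4, 5, 7, 10, 12} must be used), so seat 4 = 12.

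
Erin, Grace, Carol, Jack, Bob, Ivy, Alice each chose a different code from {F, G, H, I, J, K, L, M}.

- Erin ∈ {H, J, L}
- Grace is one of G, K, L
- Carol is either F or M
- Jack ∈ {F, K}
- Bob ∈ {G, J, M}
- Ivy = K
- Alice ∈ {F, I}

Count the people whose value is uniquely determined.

Ivy's domain is down to {K}, so Ivy = K. So Grace, Jack can't be K.
Jack's domain is down to {F}, so Jack = F. Remove F from Carol, Alice.
Alice must be I (only option left).
That leaves Carol = M. Strike M from Bob.
Determined: Carol=M, Jack=F, Ivy=K, Alice=I. The other people each still have more than one consistent value. That makes 4.

4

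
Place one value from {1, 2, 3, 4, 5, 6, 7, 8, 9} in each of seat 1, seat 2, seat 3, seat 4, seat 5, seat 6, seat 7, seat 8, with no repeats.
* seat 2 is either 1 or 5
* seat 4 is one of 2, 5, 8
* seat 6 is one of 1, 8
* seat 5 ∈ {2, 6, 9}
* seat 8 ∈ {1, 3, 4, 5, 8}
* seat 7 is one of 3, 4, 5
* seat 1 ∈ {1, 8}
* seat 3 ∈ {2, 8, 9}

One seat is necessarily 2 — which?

seat 4

Among the 8 variables, 6 fits only seat 5 (and all 8 values in {1, 2, 3, 4, 5, 6, 8, 9} must be used), so seat 5 = 6.
Among the 7 still-open variables, 9 fits only seat 3 (and all 7 values in {1, 2, 3, 4, 5, 8, 9} must be used), so seat 3 = 9.
Among the 6 still-open variables, 2 fits only seat 4 (and all 6 values in {1, 2, 3, 4, 5, 8} must be used), so seat 4 = 2.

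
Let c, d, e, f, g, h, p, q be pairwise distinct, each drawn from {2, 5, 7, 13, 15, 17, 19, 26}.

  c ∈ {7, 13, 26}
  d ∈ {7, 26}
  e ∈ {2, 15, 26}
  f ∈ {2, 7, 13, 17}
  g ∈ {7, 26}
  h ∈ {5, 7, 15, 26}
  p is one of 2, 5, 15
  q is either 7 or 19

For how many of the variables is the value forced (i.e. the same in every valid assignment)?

3

The 8 variables together cover exactly {2, 5, 7, 13, 15, 17, 19, 26} — 8 values for 8 variables — and 17 appears only in f's list, so f = 17.
Among the 7 still-open variables, 13 fits only c (and all 7 values in {2, 5, 7, 13, 15, 19, 26} must be used), so c = 13.
The 6 still-open variables draw from only 6 values {2, 5, 7, 15, 19, 26}, so each is used; only q can be 19, hence q = 19.
The 2 variables d and g are confined to {7, 26}, which locks those values in; drop them from e, h.
Determined: c=13, f=17, q=19. The other variables each still have more than one consistent value. That makes 3.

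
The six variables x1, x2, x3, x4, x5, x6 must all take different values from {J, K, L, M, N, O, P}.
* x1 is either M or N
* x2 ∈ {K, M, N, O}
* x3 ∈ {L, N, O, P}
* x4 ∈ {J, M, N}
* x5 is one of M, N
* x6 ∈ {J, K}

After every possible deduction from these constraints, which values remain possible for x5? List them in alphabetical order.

M, N

The 2 variables x1 and x5 are confined to {M, N}, which locks those values in; drop them from x2, x3, x4.
x4's domain is down to {J}, so x4 = J. Eliminate J elsewhere: x6.
x6's domain is down to {K}, so x6 = K. Remove K from x2.
That leaves x2 = O. Eliminate O elsewhere: x3.
No further eliminations apply; x5 can still be any of M, N.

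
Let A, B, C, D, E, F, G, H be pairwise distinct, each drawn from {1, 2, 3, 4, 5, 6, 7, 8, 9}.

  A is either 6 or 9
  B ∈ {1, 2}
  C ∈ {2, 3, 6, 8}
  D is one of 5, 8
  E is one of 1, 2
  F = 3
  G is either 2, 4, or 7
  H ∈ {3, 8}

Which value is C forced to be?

6

F's domain is down to {3}, so F = 3. So C, H can't be 3.
H has just one choice, so H = 8. Remove 8 from C, D.
That leaves D = 5.
The 2 variables B and E are confined to {1, 2}, which locks those values in; drop them from C, G.
So C = 6.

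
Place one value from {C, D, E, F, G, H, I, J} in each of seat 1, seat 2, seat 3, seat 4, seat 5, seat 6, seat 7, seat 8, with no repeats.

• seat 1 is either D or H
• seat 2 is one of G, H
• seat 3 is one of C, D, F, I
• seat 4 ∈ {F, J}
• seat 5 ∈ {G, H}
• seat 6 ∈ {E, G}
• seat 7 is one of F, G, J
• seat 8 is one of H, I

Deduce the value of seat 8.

I

Among the 8 variables, C fits only seat 3 (and all 8 values in {C, D, E, F, G, H, I, J} must be used), so seat 3 = C.
The 7 still-open variables together cover exactly {D, E, F, G, H, I, J} — 7 values for 7 variables — and D appears only in seat 1's list, so seat 1 = D.
The 6 still-open variables together cover exactly {E, F, G, H, I, J} — 6 values for 6 variables — and E appears only in seat 6's list, so seat 6 = E.
Among the 5 still-open variables, I fits only seat 8 (and all 5 values in {F, G, H, I, J} must be used), so seat 8 = I.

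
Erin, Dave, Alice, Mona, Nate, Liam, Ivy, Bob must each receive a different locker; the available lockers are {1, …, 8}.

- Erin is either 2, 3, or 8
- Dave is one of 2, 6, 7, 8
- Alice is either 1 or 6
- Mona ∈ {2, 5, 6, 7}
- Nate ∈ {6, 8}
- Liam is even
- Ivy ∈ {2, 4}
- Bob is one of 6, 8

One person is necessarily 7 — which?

The 8 variables draw from only 8 values {1, 2, 3, 4, 5, 6, 7, 8}, so each is used; only Alice can be 1, hence Alice = 1.
The 7 still-open variables together cover exactly {2, 3, 4, 5, 6, 7, 8} — 7 values for 7 variables — and 3 appears only in Erin's list, so Erin = 3.
The 6 still-open variables together cover exactly {2, 4, 5, 6, 7, 8} — 6 values for 6 variables — and 5 appears only in Mona's list, so Mona = 5.
The 5 still-open variables together cover exactly {2, 4, 6, 7, 8} — 5 values for 5 variables — and 7 appears only in Dave's list, so Dave = 7.

Dave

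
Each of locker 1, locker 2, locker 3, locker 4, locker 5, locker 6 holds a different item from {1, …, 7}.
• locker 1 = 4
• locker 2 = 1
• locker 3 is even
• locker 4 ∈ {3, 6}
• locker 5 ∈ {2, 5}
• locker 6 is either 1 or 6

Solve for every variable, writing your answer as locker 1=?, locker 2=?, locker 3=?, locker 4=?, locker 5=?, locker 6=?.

locker 1=4, locker 2=1, locker 3=2, locker 4=3, locker 5=5, locker 6=6

locker 1 has just one choice, so locker 1 = 4. Strike 4 from locker 3.
locker 2 has just one choice, so locker 2 = 1. Remove 1 from locker 6.
locker 6 has just one choice, so locker 6 = 6. So locker 3, locker 4 can't be 6.
That leaves locker 3 = 2. So locker 5 can't be 2.
That leaves locker 4 = 3.
locker 5's domain is down to {5}, so locker 5 = 5.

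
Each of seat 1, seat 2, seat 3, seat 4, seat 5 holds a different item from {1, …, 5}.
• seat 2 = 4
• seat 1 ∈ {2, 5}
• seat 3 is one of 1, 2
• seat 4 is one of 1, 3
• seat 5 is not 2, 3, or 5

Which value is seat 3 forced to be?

2

seat 2's domain is down to {4}, so seat 2 = 4. Eliminate 4 elsewhere: seat 5.
seat 5 must be 1 (only option left). So seat 3, seat 4 can't be 1.
So seat 3 = 2.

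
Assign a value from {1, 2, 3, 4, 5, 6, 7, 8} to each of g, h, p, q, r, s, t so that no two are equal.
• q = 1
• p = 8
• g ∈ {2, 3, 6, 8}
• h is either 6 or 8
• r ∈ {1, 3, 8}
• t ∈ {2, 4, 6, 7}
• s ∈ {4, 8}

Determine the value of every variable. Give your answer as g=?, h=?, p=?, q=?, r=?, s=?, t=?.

p has just one choice, so p = 8. Eliminate 8 elsewhere: g, h, r, s.
That leaves q = 1. Eliminate 1 elsewhere: r.
r's domain is down to {3}, so r = 3. Strike 3 from g.
That leaves s = 4. So t can't be 4.
h has just one choice, so h = 6. Remove 6 from g, t.
g has just one choice, so g = 2. Strike 2 from t.
t has just one choice, so t = 7.

g=2, h=6, p=8, q=1, r=3, s=4, t=7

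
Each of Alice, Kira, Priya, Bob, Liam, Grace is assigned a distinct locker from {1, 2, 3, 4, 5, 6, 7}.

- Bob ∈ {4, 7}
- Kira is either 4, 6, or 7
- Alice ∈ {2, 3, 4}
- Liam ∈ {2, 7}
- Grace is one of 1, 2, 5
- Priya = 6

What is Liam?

Priya's domain is down to {6}, so Priya = 6. So Kira can't be 6.
The 2 variables Kira and Bob are confined to {4, 7}, which locks those values in; drop them from Alice, Liam.
So Liam = 2.

2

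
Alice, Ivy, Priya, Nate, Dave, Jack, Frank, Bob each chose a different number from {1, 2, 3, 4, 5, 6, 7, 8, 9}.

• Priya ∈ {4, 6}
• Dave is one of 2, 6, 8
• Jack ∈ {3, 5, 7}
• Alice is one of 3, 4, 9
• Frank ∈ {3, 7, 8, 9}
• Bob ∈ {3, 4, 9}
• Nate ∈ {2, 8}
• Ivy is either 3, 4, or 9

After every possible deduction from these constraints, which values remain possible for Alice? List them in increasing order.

3, 4, 9

The 8 variables together cover exactly {2, 3, 4, 5, 6, 7, 8, 9} — 8 values for 8 variables — and 5 appears only in Jack's list, so Jack = 5.
The 7 still-open variables together cover exactly {2, 3, 4, 6, 7, 8, 9} — 7 values for 7 variables — and 7 appears only in Frank's list, so Frank = 7.
Alice, Ivy, Bob share exactly the 3 values {3, 4, 9}; by pigeonhole those values go to them, so strike 3, 4, 9 from Priya.
Priya must be 6 (only option left). Strike 6 from Dave.
No further eliminations apply; Alice can still be any of 3, 4, 9.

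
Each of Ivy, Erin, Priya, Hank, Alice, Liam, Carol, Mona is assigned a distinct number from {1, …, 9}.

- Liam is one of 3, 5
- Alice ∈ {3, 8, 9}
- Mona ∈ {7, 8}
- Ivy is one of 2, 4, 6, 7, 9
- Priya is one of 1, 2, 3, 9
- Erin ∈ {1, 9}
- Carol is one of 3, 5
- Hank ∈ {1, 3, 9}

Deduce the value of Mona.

7

Liam and Carol between them cover only {3, 5} — a naked pair. Remove those values from Priya, Hank, Alice.
The 2 variables Erin and Hank are confined to {1, 9}, which locks those values in; drop them from Ivy, Priya, Alice.
Priya's domain is down to {2}, so Priya = 2. Eliminate 2 elsewhere: Ivy.
That leaves Alice = 8. So Mona can't be 8.
So Mona = 7.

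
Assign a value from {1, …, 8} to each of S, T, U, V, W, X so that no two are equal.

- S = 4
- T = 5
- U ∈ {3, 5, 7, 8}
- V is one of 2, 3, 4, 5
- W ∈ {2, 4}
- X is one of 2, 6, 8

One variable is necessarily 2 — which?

W

S must be 4 (only option left). Eliminate 4 elsewhere: V, W.
So 2 goes to W.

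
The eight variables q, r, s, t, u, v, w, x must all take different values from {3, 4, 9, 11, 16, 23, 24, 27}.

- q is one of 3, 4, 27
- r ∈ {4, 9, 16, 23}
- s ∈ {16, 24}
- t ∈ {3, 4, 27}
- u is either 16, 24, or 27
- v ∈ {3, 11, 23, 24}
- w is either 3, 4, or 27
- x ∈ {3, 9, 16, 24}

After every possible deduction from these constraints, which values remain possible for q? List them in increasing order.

3, 4, 27

Among the 8 variables, 11 fits only v (and all 8 values in {3, 4, 9, 11, 16, 23, 24, 27} must be used), so v = 11.
Among the 7 still-open variables, 23 fits only r (and all 7 values in {3, 4, 9, 16, 23, 24, 27} must be used), so r = 23.
The 6 still-open variables together cover exactly {3, 4, 9, 16, 24, 27} — 6 values for 6 variables — and 9 appears only in x's list, so x = 9.
q, t, w between them cover only {3, 4, 27} — a naked triple. Remove those values from u.
No further eliminations apply; q can still be any of 3, 4, 27.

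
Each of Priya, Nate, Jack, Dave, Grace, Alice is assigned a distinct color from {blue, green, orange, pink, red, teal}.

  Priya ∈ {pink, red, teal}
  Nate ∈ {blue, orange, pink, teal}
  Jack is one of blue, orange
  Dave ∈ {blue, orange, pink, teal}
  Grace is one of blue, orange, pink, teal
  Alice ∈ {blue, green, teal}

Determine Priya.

Among the 6 variables, green fits only Alice (and all 6 values in {blue, green, orange, pink, red, teal} must be used), so Alice = green.
The 5 still-open variables together cover exactly {blue, orange, pink, red, teal} — 5 values for 5 variables — and red appears only in Priya's list, so Priya = red.

red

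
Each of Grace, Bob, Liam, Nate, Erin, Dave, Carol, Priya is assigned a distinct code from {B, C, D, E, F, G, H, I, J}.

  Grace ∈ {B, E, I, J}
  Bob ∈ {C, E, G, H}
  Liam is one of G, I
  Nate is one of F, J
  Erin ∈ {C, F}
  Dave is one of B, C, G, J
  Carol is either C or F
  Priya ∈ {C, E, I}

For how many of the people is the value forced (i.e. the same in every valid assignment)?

2

The 8 variables together cover exactly {B, C, E, F, G, H, I, J} — 8 values for 8 variables — and H appears only in Bob's list, so Bob = H.
Erin and Carol share exactly the 2 values {C, F}; by pigeonhole those values go to them, so strike C, F from Nate, Dave, Priya.
That leaves Nate = J. Eliminate J elsewhere: Grace, Dave.
Determined: Bob=H, Nate=J. The other people each still have more than one consistent value. That makes 2.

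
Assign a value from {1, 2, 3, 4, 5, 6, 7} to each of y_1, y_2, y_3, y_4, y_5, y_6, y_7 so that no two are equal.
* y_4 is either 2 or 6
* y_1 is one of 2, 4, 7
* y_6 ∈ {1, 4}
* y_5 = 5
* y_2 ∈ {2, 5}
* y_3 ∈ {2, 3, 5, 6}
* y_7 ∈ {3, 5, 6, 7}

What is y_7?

y_5 has just one choice, so y_5 = 5. Remove 5 from y_2, y_3, y_7.
y_2 has just one choice, so y_2 = 2. So y_1, y_3, y_4 can't be 2.
y_4 must be 6 (only option left). Remove 6 from y_3, y_7.
That leaves y_3 = 3. Strike 3 from y_7.
So y_7 = 7.

7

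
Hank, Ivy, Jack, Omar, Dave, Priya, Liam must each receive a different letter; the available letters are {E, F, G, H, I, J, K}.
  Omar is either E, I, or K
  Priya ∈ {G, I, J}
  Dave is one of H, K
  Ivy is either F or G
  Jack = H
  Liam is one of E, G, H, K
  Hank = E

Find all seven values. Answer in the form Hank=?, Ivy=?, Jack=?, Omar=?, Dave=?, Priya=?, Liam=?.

Hank's domain is down to {E}, so Hank = E. So Omar, Liam can't be E.
Jack's domain is down to {H}, so Jack = H. So Dave, Liam can't be H.
Dave must be K (only option left). Remove K from Omar, Liam.
That leaves Liam = G. Remove G from Ivy, Priya.
Ivy's domain is down to {F}, so Ivy = F.
Omar must be I (only option left). Remove I from Priya.
Priya's domain is down to {J}, so Priya = J.

Hank=E, Ivy=F, Jack=H, Omar=I, Dave=K, Priya=J, Liam=G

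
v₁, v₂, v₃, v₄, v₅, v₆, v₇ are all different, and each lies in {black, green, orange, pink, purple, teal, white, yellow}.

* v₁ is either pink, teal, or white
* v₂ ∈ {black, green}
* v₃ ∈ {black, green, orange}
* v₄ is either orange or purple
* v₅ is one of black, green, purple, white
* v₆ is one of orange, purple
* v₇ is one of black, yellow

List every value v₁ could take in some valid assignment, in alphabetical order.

v₄ and v₆ between them cover only {orange, purple} — a naked pair. Remove those values from v₃, v₅.
v₂ and v₃ share exactly the 2 values {black, green}; by pigeonhole those values go to them, so strike black, green from v₅, v₇.
v₅'s domain is down to {white}, so v₅ = white. Strike white from v₁.
v₇ must be yellow (only option left).
No further eliminations apply; v₁ can still be any of pink, teal.

pink, teal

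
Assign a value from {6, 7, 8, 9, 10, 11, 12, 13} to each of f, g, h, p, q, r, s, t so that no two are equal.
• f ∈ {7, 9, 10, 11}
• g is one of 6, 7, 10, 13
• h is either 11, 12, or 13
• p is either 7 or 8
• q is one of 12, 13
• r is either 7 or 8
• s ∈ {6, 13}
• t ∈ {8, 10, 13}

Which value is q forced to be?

12

The 8 variables draw from only 8 values {6, 7, 8, 9, 10, 11, 12, 13}, so each is used; only f can be 9, hence f = 9.
Among the 7 still-open variables, 11 fits only h (and all 7 values in {6, 7, 8, 10, 11, 12, 13} must be used), so h = 11.
The 6 still-open variables draw from only 6 values {6, 7, 8, 10, 12, 13}, so each is used; only q can be 12, hence q = 12.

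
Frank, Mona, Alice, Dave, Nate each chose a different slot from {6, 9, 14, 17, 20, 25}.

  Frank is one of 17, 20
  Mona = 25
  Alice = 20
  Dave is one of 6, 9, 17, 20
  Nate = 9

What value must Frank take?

Mona must be 25 (only option left).
That leaves Alice = 20. Remove 20 from Frank, Dave.
So Frank = 17.

17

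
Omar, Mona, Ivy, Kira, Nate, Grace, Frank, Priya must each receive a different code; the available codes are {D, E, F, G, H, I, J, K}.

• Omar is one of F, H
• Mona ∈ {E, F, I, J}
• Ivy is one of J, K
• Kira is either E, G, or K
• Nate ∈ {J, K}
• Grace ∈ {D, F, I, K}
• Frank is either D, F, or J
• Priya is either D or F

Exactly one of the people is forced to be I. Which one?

Grace

Among the 8 variables, G fits only Kira (and all 8 values in {D, E, F, G, H, I, J, K} must be used), so Kira = G.
Among the 7 still-open variables, E fits only Mona (and all 7 values in {D, E, F, H, I, J, K} must be used), so Mona = E.
The 6 still-open variables draw from only 6 values {D, F, H, I, J, K}, so each is used; only Omar can be H, hence Omar = H.
The 5 still-open variables draw from only 5 values {D, F, I, J, K}, so each is used; only Grace can be I, hence Grace = I.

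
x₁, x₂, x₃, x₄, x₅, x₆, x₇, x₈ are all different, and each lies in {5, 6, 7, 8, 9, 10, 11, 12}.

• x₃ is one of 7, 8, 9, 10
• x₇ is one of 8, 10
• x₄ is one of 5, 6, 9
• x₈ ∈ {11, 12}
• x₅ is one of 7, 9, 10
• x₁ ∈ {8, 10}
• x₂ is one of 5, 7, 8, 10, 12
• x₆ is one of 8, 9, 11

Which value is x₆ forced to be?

11

The 8 variables together cover exactly {5, 6, 7, 8, 9, 10, 11, 12} — 8 values for 8 variables — and 6 appears only in x₄'s list, so x₄ = 6.
Among the 7 still-open variables, 5 fits only x₂ (and all 7 values in {5, 7, 8, 9, 10, 11, 12} must be used), so x₂ = 5.
Among the 6 still-open variables, 12 fits only x₈ (and all 6 values in {7, 8, 9, 10, 11, 12} must be used), so x₈ = 12.
The 5 still-open variables together cover exactly {7, 8, 9, 10, 11} — 5 values for 5 variables — and 11 appears only in x₆'s list, so x₆ = 11.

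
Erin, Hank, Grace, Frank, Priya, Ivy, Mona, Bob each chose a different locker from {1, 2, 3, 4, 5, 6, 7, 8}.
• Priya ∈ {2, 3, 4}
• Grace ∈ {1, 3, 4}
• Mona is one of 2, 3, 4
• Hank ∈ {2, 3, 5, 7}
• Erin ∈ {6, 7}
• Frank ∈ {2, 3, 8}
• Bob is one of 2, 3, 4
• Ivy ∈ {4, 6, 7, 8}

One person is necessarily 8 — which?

The 8 variables draw from only 8 values {1, 2, 3, 4, 5, 6, 7, 8}, so each is used; only Grace can be 1, hence Grace = 1.
The 7 still-open variables draw from only 7 values {2, 3, 4, 5, 6, 7, 8}, so each is used; only Hank can be 5, hence Hank = 5.
Priya, Mona, Bob between them cover only {2, 3, 4} — a naked triple. Remove those values from Frank, Ivy.
So 8 goes to Frank.

Frank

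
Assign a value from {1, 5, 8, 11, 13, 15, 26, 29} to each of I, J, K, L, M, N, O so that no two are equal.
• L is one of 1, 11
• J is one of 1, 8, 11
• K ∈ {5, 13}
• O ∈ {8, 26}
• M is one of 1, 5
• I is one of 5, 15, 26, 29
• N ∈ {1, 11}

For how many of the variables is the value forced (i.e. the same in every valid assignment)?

4

L and N share exactly the 2 values {1, 11}; by pigeonhole those values go to them, so strike 1, 11 from J, M.
That leaves J = 8. Strike 8 from O.
M has just one choice, so M = 5. Remove 5 from I, K.
O has just one choice, so O = 26. Strike 26 from I.
K's domain is down to {13}, so K = 13.
Determined: J=8, K=13, M=5, O=26. The other variables each still have more than one consistent value. That makes 4.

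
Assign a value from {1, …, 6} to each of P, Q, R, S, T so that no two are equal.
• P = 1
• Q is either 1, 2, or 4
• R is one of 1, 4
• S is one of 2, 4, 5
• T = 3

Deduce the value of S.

P's domain is down to {1}, so P = 1. Remove 1 from Q, R.
That leaves R = 4. Eliminate 4 elsewhere: Q, S.
That leaves T = 3.
That leaves Q = 2. Remove 2 from S.
So S = 5.

5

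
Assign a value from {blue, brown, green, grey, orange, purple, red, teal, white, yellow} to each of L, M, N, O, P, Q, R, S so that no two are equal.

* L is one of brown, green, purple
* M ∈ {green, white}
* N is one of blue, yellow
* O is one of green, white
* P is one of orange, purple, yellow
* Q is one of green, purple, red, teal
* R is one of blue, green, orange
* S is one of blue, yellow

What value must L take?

brown

The 2 variables M and O are confined to {green, white}, which locks those values in; drop them from L, Q, R.
The 2 variables N and S are confined to {blue, yellow}, which locks those values in; drop them from P, R.
R must be orange (only option left). So P can't be orange.
P must be purple (only option left). So L, Q can't be purple.
So L = brown.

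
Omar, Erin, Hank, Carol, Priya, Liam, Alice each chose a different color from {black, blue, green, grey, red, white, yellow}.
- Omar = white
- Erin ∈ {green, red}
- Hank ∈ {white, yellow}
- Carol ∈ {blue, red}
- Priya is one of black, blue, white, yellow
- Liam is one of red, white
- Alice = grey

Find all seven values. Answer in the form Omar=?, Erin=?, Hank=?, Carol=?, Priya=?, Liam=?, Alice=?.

Omar's domain is down to {white}, so Omar = white. So Hank, Priya, Liam can't be white.
Hank must be yellow (only option left). Strike yellow from Priya.
Liam must be red (only option left). So Erin, Carol can't be red.
Alice's domain is down to {grey}, so Alice = grey.
Erin has just one choice, so Erin = green.
Carol's domain is down to {blue}, so Carol = blue. Remove blue from Priya.
That leaves Priya = black.

Omar=white, Erin=green, Hank=yellow, Carol=blue, Priya=black, Liam=red, Alice=grey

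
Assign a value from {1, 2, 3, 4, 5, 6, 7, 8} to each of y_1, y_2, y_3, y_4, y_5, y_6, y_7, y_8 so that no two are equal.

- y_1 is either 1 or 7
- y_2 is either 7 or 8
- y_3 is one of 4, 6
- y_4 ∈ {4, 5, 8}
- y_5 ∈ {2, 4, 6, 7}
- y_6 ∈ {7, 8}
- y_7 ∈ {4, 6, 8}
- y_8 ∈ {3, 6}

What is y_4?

5

The 8 variables together cover exactly {1, 2, 3, 4, 5, 6, 7, 8} — 8 values for 8 variables — and 1 appears only in y_1's list, so y_1 = 1.
The 7 still-open variables together cover exactly {2, 3, 4, 5, 6, 7, 8} — 7 values for 7 variables — and 2 appears only in y_5's list, so y_5 = 2.
The 6 still-open variables draw from only 6 values {3, 4, 5, 6, 7, 8}, so each is used; only y_8 can be 3, hence y_8 = 3.
The 5 still-open variables draw from only 5 values {4, 5, 6, 7, 8}, so each is used; only y_4 can be 5, hence y_4 = 5.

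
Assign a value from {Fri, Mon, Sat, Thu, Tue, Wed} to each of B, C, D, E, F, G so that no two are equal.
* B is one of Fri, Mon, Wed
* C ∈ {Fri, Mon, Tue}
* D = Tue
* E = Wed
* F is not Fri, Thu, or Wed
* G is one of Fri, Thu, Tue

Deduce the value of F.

D must be Tue (only option left). Remove Tue from C, F, G.
E has just one choice, so E = Wed. Eliminate Wed elsewhere: B.
The 4 still-open variables together cover exactly {Fri, Mon, Sat, Thu} — 4 values for 4 variables — and Sat appears only in F's list, so F = Sat.

Sat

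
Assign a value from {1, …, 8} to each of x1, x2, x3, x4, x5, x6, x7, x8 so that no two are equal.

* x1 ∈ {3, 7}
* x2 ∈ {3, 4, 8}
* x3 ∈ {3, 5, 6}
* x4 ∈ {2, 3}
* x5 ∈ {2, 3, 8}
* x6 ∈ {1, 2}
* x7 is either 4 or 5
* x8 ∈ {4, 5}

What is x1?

7

The 8 variables draw from only 8 values {1, 2, 3, 4, 5, 6, 7, 8}, so each is used; only x6 can be 1, hence x6 = 1.
The 7 still-open variables together cover exactly {2, 3, 4, 5, 6, 7, 8} — 7 values for 7 variables — and 6 appears only in x3's list, so x3 = 6.
The 6 still-open variables together cover exactly {2, 3, 4, 5, 7, 8} — 6 values for 6 variables — and 7 appears only in x1's list, so x1 = 7.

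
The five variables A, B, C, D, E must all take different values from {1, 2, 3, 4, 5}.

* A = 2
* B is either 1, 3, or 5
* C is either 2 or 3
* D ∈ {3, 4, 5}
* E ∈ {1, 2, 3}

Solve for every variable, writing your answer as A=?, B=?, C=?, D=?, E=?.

A=2, B=5, C=3, D=4, E=1

A's domain is down to {2}, so A = 2. Strike 2 from C, E.
C's domain is down to {3}, so C = 3. Eliminate 3 elsewhere: B, D, E.
E has just one choice, so E = 1. Remove 1 from B.
B must be 5 (only option left). Strike 5 from D.
That leaves D = 4.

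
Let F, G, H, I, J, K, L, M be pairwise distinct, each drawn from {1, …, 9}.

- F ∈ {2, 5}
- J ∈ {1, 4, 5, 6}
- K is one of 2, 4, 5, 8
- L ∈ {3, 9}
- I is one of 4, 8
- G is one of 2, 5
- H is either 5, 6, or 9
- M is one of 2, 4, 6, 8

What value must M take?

The 8 variables draw from only 8 values {1, 2, 3, 4, 5, 6, 8, 9}, so each is used; only J can be 1, hence J = 1.
Among the 7 still-open variables, 3 fits only L (and all 7 values in {2, 3, 4, 5, 6, 8, 9} must be used), so L = 3.
The 6 still-open variables draw from only 6 values {2, 4, 5, 6, 8, 9}, so each is used; only H can be 9, hence H = 9.
The 5 still-open variables together cover exactly {2, 4, 5, 6, 8} — 5 values for 5 variables — and 6 appears only in M's list, so M = 6.

6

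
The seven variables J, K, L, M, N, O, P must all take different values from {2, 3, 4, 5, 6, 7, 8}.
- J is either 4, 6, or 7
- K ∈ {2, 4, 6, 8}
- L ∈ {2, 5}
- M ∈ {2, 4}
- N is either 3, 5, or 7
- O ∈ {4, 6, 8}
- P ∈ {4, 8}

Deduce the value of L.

The 7 variables draw from only 7 values {2, 3, 4, 5, 6, 7, 8}, so each is used; only N can be 3, hence N = 3.
The 6 still-open variables together cover exactly {2, 4, 5, 6, 7, 8} — 6 values for 6 variables — and 5 appears only in L's list, so L = 5.

5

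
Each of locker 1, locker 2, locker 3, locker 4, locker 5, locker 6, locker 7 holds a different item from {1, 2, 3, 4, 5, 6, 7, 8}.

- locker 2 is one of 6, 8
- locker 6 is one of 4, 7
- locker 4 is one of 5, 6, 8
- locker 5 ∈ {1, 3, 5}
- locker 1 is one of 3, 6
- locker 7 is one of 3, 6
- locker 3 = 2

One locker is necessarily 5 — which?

locker 4

locker 3's domain is down to {2}, so locker 3 = 2.
The 2 variables locker 1 and locker 7 are confined to {3, 6}, which locks those values in; drop them from locker 2, locker 4, locker 5.
locker 2's domain is down to {8}, so locker 2 = 8. Eliminate 8 elsewhere: locker 4.
So 5 goes to locker 4.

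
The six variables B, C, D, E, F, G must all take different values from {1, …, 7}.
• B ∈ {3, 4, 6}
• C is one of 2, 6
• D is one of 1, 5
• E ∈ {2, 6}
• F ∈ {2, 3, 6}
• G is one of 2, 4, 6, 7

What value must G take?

C and E share exactly the 2 values {2, 6}; by pigeonhole those values go to them, so strike 2, 6 from B, F, G.
F must be 3 (only option left). Eliminate 3 elsewhere: B.
B has just one choice, so B = 4. Remove 4 from G.
So G = 7.

7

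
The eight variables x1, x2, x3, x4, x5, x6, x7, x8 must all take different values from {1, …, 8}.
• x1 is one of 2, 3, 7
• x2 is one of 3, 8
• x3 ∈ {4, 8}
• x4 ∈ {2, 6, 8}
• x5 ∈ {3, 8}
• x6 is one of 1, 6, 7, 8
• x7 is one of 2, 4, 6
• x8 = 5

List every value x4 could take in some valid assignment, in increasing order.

2, 6

x8 must be 5 (only option left).
The 7 still-open variables draw from only 7 values {1, 2, 3, 4, 6, 7, 8}, so each is used; only x6 can be 1, hence x6 = 1.
Among the 6 still-open variables, 7 fits only x1 (and all 6 values in {2, 3, 4, 6, 7, 8} must be used), so x1 = 7.
x2 and x5 between them cover only {3, 8} — a naked pair. Remove those values from x3, x4.
x3's domain is down to {4}, so x3 = 4. Eliminate 4 elsewhere: x7.
No further eliminations apply; x4 can still be any of 2, 6.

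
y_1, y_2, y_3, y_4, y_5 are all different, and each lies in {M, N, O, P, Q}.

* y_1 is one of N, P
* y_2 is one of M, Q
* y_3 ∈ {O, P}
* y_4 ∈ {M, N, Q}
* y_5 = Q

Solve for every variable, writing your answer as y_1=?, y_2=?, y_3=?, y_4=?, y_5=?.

y_1=P, y_2=M, y_3=O, y_4=N, y_5=Q

y_5 must be Q (only option left). Remove Q from y_2, y_4.
That leaves y_2 = M. So y_4 can't be M.
y_4's domain is down to {N}, so y_4 = N. Strike N from y_1.
y_1 must be P (only option left). Eliminate P elsewhere: y_3.
y_3's domain is down to {O}, so y_3 = O.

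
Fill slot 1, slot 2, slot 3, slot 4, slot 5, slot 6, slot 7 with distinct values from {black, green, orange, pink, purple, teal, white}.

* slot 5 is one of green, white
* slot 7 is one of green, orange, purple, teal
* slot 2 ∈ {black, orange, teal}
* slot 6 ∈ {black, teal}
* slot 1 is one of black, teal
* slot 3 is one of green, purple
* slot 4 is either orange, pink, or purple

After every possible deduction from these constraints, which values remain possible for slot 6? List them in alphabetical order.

The 7 variables draw from only 7 values {black, green, orange, pink, purple, teal, white}, so each is used; only slot 4 can be pink, hence slot 4 = pink.
Among the 6 still-open variables, white fits only slot 5 (and all 6 values in {black, green, orange, purple, teal, white} must be used), so slot 5 = white.
The 2 variables slot 1 and slot 6 are confined to {black, teal}, which locks those values in; drop them from slot 2, slot 7.
That leaves slot 2 = orange. So slot 7 can't be orange.
No further eliminations apply; slot 6 can still be any of black, teal.

black, teal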